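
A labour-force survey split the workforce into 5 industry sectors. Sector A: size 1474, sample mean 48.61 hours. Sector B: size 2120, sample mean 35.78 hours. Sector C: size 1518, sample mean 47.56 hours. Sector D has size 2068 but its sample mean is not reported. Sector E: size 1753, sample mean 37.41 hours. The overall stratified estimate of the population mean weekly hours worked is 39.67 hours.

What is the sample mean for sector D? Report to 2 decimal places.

Σ Nₕx̄ₕ = N·μ, so 2068·x̄_D = 8933·39.67 − (1474·48.61 + 2120·35.78 + 1518·47.56 + 1753·37.41).
= 354372.11 − 285280.55 = 69091.56.
x̄_D = 69091.56 / 2068 = 33.4098... → 33.41.

33.41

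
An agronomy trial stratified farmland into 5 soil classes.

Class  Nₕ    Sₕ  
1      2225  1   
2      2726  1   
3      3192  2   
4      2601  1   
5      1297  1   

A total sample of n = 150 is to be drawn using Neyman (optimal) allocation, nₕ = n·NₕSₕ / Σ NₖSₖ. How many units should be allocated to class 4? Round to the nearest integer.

1: NₕSₕ = 2225·1 = 2225
2: NₕSₕ = 2726·1 = 2726
3: NₕSₕ = 3192·2 = 6384
4: NₕSₕ = 2601·1 = 2601
5: NₕSₕ = 1297·1 = 1297
Σ NₕSₕ = 15233.
n_4 = 150·2601/15233 = 25.612... → 26.

26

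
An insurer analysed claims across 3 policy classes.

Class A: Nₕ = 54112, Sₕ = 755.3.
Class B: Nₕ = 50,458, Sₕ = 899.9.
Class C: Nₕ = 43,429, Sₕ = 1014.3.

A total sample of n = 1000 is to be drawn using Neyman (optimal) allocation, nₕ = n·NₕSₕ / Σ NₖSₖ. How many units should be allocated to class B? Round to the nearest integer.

Σ NₕSₕ = 54112·755.3 + 50458·899.9 + 43429·1014.3 = 130327982.5.
Share for B: 45407154.2/130327982.5 = 0.34841.
n_B = 1000 × 0.34841 = 348.407... → 348.

348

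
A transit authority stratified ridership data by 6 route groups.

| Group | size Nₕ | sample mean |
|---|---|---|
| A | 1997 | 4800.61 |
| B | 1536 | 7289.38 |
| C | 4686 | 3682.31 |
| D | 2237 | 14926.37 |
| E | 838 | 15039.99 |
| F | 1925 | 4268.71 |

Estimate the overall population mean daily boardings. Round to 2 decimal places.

N = 13219; weights Wₕ = Nₕ/N = (0.1511, 0.1162, 0.3545, 0.1692, 0.0634, 0.1456).
x̄_st = Σ Wₕ·x̄ₕ = 0.1511·4800.61 + 0.1162·7289.38 + 0.3545·3682.31 + 0.1692·14926.37 + 0.0634·15039.99 + 0.1456·4268.71 ≈ 6978.5671...
→ 6978.57.

6978.57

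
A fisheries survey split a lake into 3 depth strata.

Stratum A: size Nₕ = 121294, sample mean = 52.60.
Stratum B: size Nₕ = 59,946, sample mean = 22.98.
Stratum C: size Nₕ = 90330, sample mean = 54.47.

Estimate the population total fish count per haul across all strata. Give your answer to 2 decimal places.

Population total = Σ Nₕ·x̄ₕ (each stratum's size times its mean).
121294·52.60 + 59946·22.98 + 90330·54.47 = 6380064.4 + 1377559.08 + 4920275.1 = 12677898.58.

12677898.58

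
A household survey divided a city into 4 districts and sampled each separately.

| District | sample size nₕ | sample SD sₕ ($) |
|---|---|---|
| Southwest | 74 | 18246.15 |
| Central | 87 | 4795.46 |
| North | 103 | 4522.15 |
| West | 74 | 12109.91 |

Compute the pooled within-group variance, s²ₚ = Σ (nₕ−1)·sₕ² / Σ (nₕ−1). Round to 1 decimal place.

116983014.1

Degrees of freedom: 73 + 86 + 102 + 73 = 334.
Σ(nₕ−1)sₕ² = 73·332921989.8225 + 86·22996436.6116 + 102·20449840.6225 + 73·146649920.2081 = 39072326724.3264.
s²ₚ = 39072326724.3264 / 334 = 116983014.145... → 116983014.1.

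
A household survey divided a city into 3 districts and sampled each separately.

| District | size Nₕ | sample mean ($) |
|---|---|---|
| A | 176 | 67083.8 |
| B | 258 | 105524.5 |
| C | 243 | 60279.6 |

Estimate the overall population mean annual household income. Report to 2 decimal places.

79291.01

N = 677; weights Wₕ = Nₕ/N = (0.2600, 0.3811, 0.3589).
x̄_st = Σ Wₕ·x̄ₕ = 0.2600·67083.8 + 0.3811·105524.5 + 0.3589·60279.6 ≈ 79291.0083...
→ 79291.01.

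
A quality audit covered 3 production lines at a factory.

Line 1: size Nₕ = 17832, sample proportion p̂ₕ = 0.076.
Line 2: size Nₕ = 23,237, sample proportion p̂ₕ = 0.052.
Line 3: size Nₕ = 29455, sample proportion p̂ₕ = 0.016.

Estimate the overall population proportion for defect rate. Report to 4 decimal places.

Wₕ = Nₕ/N with N = 70524: 0.2529, 0.3295, 0.4177.
p̂_st = 0.2529·0.076 + 0.3295·0.052 + 0.4177·0.016 ≈ 0.043033... → 0.0430.

0.0430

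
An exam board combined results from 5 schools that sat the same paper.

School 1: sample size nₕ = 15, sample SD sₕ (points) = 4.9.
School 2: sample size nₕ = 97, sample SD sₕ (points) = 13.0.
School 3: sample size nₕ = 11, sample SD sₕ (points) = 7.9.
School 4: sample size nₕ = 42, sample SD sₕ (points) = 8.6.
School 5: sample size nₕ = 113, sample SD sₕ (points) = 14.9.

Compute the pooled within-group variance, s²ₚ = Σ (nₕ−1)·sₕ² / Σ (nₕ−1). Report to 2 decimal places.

1: (15−1)·4.9² = 14·24.01 = 336.14
2: (97−1)·13.0² = 96·169 = 16224
3: (11−1)·7.9² = 10·62.41 = 624.1
4: (42−1)·8.6² = 41·73.96 = 3032.36
5: (113−1)·14.9² = 112·222.01 = 24865.12
Numerator = 45081.72; denominator = Σ(nₕ−1) = 273.
s²ₚ = 45081.72/273 = 165.1345... → 165.13.

165.13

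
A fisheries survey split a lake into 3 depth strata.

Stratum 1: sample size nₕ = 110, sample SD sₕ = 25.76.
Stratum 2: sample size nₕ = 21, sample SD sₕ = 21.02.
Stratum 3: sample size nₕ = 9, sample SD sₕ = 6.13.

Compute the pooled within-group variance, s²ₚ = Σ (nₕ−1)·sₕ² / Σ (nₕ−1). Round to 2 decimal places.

594.65

1: (110−1)·25.76² = 109·663.5776 = 72329.9584
2: (21−1)·21.02² = 20·441.8404 = 8836.808
3: (9−1)·6.13² = 8·37.5769 = 300.6152
Numerator = 81467.3816; denominator = Σ(nₕ−1) = 137.
s²ₚ = 81467.3816/137 = 594.6524... → 594.65.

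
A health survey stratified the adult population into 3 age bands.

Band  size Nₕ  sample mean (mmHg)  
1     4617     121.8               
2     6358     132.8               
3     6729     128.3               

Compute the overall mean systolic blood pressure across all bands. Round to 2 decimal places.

N = 17704; weights Wₕ = Nₕ/N = (0.2608, 0.3591, 0.3801).
x̄_st = Σ Wₕ·x̄ₕ = 0.2608·121.8 + 0.3591·132.8 + 0.3801·128.3 ≈ 128.2210...
→ 128.22.

128.22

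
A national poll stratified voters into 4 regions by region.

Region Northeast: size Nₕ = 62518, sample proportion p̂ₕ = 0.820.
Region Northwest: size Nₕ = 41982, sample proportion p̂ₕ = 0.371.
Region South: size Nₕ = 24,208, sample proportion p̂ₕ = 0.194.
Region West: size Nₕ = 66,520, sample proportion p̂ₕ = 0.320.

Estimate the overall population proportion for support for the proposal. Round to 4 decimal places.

0.4755

N = 62518 + 41982 + 24208 + 66520 = 195228.
Overall proportion = Σ (Nₕ/N)·p̂ₕ.
Σ Nₕp̂ₕ = 51264.76 + 15575.322 + 4696.352 + 21286.4 = 92822.834.
92822.834 / 195228 = 0.475459... → 0.4755.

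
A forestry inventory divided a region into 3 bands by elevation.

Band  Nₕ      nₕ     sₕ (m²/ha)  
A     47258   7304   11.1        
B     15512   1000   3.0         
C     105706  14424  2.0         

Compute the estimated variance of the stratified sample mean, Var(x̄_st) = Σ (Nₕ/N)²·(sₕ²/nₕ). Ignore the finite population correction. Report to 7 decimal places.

0.0015127

N = 168476. Term for each stratum: Wₕ²sₕ²/nₕ.
Var(x̄_st) = 0.0013272715 + 0.0000762960 + 0.0001091685 = 0.0015127361 → 0.0015127.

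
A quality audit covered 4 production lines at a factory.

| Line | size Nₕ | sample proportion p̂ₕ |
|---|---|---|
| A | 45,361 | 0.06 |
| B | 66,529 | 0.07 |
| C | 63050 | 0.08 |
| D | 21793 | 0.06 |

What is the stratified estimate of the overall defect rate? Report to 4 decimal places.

Wₕ = Nₕ/N with N = 196733: 0.2306, 0.3382, 0.3205, 0.1108.
p̂_st = 0.2306·0.06 + 0.3382·0.07 + 0.3205·0.08 + 0.1108·0.06 ≈ 0.069791... → 0.0698.

0.0698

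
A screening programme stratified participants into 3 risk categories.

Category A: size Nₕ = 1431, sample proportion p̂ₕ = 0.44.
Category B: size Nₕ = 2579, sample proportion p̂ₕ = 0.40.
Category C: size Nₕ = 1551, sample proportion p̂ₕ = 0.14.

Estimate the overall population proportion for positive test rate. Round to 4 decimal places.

0.3378

Wₕ = Nₕ/N with N = 5561: 0.2573, 0.4638, 0.2789.
p̂_st = 0.2573·0.44 + 0.4638·0.40 + 0.2789·0.14 ≈ 0.337777... → 0.3378.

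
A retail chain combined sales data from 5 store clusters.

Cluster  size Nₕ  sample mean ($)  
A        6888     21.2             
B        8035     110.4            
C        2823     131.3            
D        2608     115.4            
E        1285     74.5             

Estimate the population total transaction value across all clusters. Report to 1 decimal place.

1800445.2

Estimate total by summing Nₕ·x̄ₕ over strata.
6888·21.2 + 8035·110.4 + 2823·131.3 + 2608·115.4 + 1285·74.5 = 146025.6 + 887064 + 370659.9 + 300963.2 + 95732.5 = 1800445.2.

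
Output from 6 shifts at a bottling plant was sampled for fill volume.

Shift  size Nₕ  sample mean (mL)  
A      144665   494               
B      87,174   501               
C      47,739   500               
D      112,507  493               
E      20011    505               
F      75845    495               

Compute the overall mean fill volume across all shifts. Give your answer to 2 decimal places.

496.21

N = 487941; weights Wₕ = Nₕ/N = (0.2965, 0.1787, 0.0978, 0.2306, 0.0410, 0.1554).
x̄_st = Σ Wₕ·x̄ₕ = 0.2965·494 + 0.1787·501 + 0.0978·500 + 0.2306·493 + 0.0410·505 + 0.1554·495 ≈ 496.2136...
→ 496.21.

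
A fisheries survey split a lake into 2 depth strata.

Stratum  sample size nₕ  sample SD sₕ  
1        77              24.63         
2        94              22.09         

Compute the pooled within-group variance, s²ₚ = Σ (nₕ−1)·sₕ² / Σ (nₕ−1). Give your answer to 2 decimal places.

541.33

Degrees of freedom: 76 + 93 = 169.
Σ(nₕ−1)sₕ² = 76·606.6369 + 93·487.9681 = 91485.4377.
s²ₚ = 91485.4377 / 169 = 541.3340... → 541.33.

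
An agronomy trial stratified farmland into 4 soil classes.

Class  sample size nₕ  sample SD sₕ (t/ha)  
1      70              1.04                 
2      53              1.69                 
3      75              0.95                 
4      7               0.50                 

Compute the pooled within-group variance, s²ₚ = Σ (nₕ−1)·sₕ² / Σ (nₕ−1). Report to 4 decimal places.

1.4499

1: (70−1)·1.04² = 69·1.0816 = 74.6304
2: (53−1)·1.69² = 52·2.8561 = 148.5172
3: (75−1)·0.95² = 74·0.9025 = 66.785
4: (7−1)·0.50² = 6·0.25 = 1.5
Numerator = 291.4326; denominator = Σ(nₕ−1) = 201.
s²ₚ = 291.4326/201 = 1.449913... → 1.4499.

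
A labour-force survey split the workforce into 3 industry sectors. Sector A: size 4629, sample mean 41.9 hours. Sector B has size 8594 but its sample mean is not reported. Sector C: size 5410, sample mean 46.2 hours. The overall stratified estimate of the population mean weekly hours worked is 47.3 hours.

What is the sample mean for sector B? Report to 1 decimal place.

N = 4629 + 8594 + 5410 = 18633.
Overall total = μ·N = 47.3·18633 = 881340.9.
Subtract the known strata: 4629·41.9 + 5410·46.2 = 443897.1.
Remaining total for sector B: 881340.9 − 443897.1 = 437443.8.
Divide by its size: 437443.8 / 8594 = 50.901... → 50.9.

50.9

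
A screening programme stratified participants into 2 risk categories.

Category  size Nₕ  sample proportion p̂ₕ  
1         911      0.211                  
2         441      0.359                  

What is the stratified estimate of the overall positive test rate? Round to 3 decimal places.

0.259

N = 911 + 441 = 1352.
Overall proportion = Σ (Nₕ/N)·p̂ₕ.
Σ Nₕp̂ₕ = 192.221 + 158.319 = 350.54.
350.54 / 1352 = 0.25928... → 0.259.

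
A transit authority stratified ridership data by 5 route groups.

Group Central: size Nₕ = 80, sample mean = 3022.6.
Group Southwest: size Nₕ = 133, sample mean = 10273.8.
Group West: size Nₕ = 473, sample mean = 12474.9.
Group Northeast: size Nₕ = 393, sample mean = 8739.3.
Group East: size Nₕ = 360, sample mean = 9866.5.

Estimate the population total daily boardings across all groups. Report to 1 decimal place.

Estimate total by summing Nₕ·x̄ₕ over strata.
80·3022.6 + 133·10273.8 + 473·12474.9 + 393·8739.3 + 360·9866.5 = 241808 + 1366415.4 + 5900627.7 + 3434544.9 + 3551940 = 14495336.0.

14495336.0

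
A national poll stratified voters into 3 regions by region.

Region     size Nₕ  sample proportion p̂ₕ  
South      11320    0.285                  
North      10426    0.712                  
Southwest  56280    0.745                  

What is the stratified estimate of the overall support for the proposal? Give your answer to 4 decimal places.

Wₕ = Nₕ/N with N = 78026: 0.1451, 0.1336, 0.7213.
p̂_st = 0.1451·0.285 + 0.1336·0.712 + 0.7213·0.745 ≈ 0.673854... → 0.6739.

0.6739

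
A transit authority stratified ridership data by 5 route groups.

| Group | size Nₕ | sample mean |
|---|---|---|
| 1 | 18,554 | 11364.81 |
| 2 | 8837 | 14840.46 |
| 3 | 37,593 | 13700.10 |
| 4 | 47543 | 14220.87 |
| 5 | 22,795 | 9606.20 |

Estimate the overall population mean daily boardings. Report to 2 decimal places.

N = 135322; weights Wₕ = Nₕ/N = (0.1371, 0.0653, 0.2778, 0.3513, 0.1685).
x̄_st = Σ Wₕ·x̄ₕ = 0.1371·11364.81 + 0.0653·14840.46 + 0.2778·13700.10 + 0.3513·14220.87 + 0.1685·9606.20 ≈ 12947.7235...
→ 12947.72.

12947.72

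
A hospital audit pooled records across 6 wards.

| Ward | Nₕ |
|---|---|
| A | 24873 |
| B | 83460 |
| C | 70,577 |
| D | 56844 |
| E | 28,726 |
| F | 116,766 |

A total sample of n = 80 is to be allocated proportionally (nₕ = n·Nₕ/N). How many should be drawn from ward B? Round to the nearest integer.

18

N = 24873 + 83460 + 70577 + 56844 + 28726 + 116766 = 381246.
n_B = 80·83460/381246 = 17.513... → 18.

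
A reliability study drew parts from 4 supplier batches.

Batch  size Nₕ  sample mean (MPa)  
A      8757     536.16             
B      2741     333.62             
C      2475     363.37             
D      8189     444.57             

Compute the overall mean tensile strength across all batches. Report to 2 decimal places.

N = 22162; weights Wₕ = Nₕ/N = (0.3951, 0.1237, 0.1117, 0.3695).
x̄_st = Σ Wₕ·x̄ₕ = 0.3951·536.16 + 0.1237·333.62 + 0.1117·363.37 + 0.3695·444.57 ≈ 457.9699...
→ 457.97.

457.97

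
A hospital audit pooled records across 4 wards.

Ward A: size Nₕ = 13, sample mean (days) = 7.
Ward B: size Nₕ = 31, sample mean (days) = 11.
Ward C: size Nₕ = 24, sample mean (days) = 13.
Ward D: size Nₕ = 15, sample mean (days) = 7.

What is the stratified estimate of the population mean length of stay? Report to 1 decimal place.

N = 13 + 31 + 24 + 15 = 83.
Weight each subgroup mean by Nₕ/N and sum.
Σ Nₕx̄ₕ = 13·7 + 31·11 + 24·13 + 15·7 = 91 + 341 + 312 + 105 = 849.
Divide by N: 849 / 83 = 10.229... → 10.2.

10.2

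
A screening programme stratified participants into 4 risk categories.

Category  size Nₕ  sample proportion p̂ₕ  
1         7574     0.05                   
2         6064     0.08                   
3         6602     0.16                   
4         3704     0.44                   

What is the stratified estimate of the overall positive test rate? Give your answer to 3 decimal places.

0.148

Wₕ = Nₕ/N with N = 23944: 0.3163, 0.2533, 0.2757, 0.1547.
p̂_st = 0.3163·0.05 + 0.2533·0.08 + 0.2757·0.16 + 0.1547·0.44 ≈ 0.14826... → 0.148.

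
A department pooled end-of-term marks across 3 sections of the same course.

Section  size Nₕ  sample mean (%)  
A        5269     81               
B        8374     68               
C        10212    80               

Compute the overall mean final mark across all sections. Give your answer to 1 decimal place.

76.0

N = 5269 + 8374 + 10212 = 23855.
The stratified mean weights each stratum mean by its population share Nₕ/N.
Σ Nₕx̄ₕ = 5269·81 + 8374·68 + 10212·80 = 426789 + 569432 + 816960 = 1813181.
Divide by N: 1813181 / 23855 = 76.008... → 76.0.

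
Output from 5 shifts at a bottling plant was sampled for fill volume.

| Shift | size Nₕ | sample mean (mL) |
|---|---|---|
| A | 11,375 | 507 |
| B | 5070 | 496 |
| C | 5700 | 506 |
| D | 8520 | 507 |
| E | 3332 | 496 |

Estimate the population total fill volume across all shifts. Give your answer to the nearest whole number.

17138357

A: 11375·507 = 5767125
B: 5070·496 = 2514720
C: 5700·506 = 2884200
D: 8520·507 = 4319640
E: 3332·496 = 1652672
τ̂ = Σ Nₕx̄ₕ = 17138357.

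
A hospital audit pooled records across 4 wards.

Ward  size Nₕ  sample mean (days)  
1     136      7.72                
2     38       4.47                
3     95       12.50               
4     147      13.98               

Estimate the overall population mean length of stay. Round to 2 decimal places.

N = 416; weights Wₕ = Nₕ/N = (0.3269, 0.0913, 0.2284, 0.3534).
x̄_st = Σ Wₕ·x̄ₕ = 0.3269·7.72 + 0.0913·4.47 + 0.2284·12.50 + 0.3534·13.98 ≈ 10.7268...
→ 10.73.

10.73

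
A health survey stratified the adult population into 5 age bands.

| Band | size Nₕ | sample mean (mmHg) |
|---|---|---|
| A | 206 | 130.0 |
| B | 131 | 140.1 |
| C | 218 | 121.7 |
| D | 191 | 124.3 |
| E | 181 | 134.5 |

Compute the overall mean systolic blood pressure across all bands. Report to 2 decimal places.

129.18

x̄_st = (Σ Nₕx̄ₕ) / (Σ Nₕ) = (206·130.0 + 131·140.1 + 218·121.7 + 191·124.3 + 181·134.5) / 927
= 119749.5 / 927 = 129.1796... → 129.18.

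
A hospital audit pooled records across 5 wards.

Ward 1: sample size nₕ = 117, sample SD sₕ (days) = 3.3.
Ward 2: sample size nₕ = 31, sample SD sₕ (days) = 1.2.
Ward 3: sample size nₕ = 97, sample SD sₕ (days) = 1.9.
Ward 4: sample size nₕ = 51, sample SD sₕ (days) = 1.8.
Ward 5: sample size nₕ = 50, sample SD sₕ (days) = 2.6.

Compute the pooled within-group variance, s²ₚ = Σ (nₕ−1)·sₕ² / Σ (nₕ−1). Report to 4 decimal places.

6.2940

1: (117−1)·3.3² = 116·10.89 = 1263.24
2: (31−1)·1.2² = 30·1.44 = 43.2
3: (97−1)·1.9² = 96·3.61 = 346.56
4: (51−1)·1.8² = 50·3.24 = 162
5: (50−1)·2.6² = 49·6.76 = 331.24
Numerator = 2146.24; denominator = Σ(nₕ−1) = 341.
s²ₚ = 2146.24/341 = 6.293959... → 6.2940.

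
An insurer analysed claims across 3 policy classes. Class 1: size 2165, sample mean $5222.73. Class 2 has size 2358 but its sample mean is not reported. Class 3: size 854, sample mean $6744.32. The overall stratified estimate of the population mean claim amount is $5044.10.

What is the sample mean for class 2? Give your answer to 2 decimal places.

N = 2165 + 2358 + 854 = 5377.
Overall total = μ·N = 5044.10·5377 = 27122125.7.
Subtract the known strata: 2165·5222.73 + 854·6744.32 = 17066859.73.
Remaining total for class 2: 27122125.7 − 17066859.73 = 10055265.97.
Divide by its size: 10055265.97 / 2358 = 4264.3197... → 4264.32.

4264.32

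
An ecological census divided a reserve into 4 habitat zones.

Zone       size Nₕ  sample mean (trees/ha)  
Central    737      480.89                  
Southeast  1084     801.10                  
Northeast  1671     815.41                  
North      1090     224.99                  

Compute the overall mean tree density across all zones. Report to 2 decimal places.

N = 737 + 1084 + 1671 + 1090 = 4582.
Overall mean = Σ (Nₕ/N)·x̄ₕ — weight by population share, not a simple average.
Σ Nₕx̄ₕ = 737·480.89 + 1084·801.10 + 1671·815.41 + 1090·224.99 = 354415.93 + 868392.4 + 1362550.11 + 245239.1 = 2830597.54.
Divide by N: 2830597.54 / 4582 = 617.7646... → 617.76.

617.76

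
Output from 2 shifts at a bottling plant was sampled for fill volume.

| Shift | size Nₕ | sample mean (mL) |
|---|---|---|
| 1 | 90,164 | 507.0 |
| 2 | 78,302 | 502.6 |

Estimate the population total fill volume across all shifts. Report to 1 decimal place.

Population total = Σ Nₕ·x̄ₕ (each stratum's size times its mean).
90164·507.0 + 78302·502.6 = 45713148 + 39354585.2 = 85067733.2.

85067733.2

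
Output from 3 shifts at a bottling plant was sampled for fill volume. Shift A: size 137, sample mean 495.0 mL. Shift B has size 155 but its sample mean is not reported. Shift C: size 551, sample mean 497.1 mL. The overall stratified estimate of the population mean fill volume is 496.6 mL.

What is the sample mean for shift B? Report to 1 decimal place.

496.2

N = 137 + 155 + 551 = 843.
Overall total = μ·N = 496.6·843 = 418633.8.
Subtract the known strata: 137·495.0 + 551·497.1 = 341717.1.
Remaining total for shift B: 418633.8 − 341717.1 = 76916.7.
Divide by its size: 76916.7 / 155 = 496.237... → 496.2.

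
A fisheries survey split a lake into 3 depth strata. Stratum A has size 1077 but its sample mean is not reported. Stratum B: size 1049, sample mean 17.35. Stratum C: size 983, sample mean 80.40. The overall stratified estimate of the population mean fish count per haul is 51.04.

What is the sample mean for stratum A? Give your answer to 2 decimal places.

57.06

N = 1077 + 1049 + 983 = 3109.
Overall total = μ·N = 51.04·3109 = 158683.36.
Subtract the known strata: 1049·17.35 + 983·80.40 = 97233.35.
Remaining total for stratum A: 158683.36 − 97233.35 = 61450.01.
Divide by its size: 61450.01 / 1077 = 57.0566... → 57.06.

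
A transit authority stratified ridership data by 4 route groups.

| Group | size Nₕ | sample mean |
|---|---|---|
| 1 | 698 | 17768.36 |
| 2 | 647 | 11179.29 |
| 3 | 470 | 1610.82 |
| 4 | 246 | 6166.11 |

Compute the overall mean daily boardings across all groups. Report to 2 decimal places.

N = 698 + 647 + 470 + 246 = 2061.
Weight each subgroup mean by Nₕ/N and sum.
Σ Nₕx̄ₕ = 698·17768.36 + 647·11179.29 + 470·1610.82 + 246·6166.11 = 12402315.28 + 7233000.63 + 757085.4 + 1516863.06 = 21909264.37.
Divide by N: 21909264.37 / 2061 = 10630.4048... → 10630.40.

10630.40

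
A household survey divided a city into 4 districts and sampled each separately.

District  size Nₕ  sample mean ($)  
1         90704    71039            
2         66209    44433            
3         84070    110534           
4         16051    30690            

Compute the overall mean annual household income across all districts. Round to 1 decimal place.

x̄_st = (Σ Nₕx̄ₕ) / (Σ Nₕ) = (90704·71039 + 66209·44433 + 84070·110534 + 16051·30690) / 257034
= 19170584523 / 257034 = 74583.847... → 74583.8.

74583.8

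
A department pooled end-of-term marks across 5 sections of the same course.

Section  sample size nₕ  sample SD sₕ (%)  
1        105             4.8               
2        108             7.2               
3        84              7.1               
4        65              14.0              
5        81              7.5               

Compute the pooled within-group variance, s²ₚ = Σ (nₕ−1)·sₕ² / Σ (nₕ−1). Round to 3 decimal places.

66.601

Degrees of freedom: 104 + 107 + 83 + 64 + 80 = 438.
Σ(nₕ−1)sₕ² = 104·23.04 + 107·51.84 + 83·50.41 + 64·196 + 80·56.25 = 29171.07.
s²ₚ = 29171.07 / 438 = 66.60062... → 66.601.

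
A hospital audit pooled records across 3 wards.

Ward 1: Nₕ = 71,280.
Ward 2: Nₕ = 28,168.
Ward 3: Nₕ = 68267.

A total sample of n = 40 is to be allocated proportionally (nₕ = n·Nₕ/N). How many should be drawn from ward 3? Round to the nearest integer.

Share of ward 3 = 68267/167715 = 0.40704.
Allocate 40 × 0.40704 = 16.282... → 16.

16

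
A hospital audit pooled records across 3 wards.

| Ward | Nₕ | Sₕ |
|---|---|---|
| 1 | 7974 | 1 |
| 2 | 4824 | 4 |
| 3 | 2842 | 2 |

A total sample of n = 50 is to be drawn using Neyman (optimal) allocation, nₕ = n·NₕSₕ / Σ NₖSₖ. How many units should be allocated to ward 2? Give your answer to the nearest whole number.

1: NₕSₕ = 7974·1 = 7974
2: NₕSₕ = 4824·4 = 19296
3: NₕSₕ = 2842·2 = 5684
Σ NₕSₕ = 32954.
n_2 = 50·19296/32954 = 29.277... → 29.

29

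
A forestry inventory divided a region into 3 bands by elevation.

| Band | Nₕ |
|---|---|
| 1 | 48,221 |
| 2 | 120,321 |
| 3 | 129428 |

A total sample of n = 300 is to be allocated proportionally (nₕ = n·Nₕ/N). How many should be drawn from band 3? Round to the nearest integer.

130

N = 48221 + 120321 + 129428 = 297970.
n_3 = 300·129428/297970 = 130.310... → 130.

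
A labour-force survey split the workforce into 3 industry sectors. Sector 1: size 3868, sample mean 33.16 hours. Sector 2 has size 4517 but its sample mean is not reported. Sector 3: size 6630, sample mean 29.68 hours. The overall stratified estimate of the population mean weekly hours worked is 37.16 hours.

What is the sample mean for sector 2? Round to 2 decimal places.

51.56

Σ Nₕx̄ₕ = N·μ, so 4517·x̄_2 = 15015·37.16 − (3868·33.16 + 6630·29.68).
= 557957.4 − 325041.28 = 232916.12.
x̄_2 = 232916.12 / 4517 = 51.5643... → 51.56.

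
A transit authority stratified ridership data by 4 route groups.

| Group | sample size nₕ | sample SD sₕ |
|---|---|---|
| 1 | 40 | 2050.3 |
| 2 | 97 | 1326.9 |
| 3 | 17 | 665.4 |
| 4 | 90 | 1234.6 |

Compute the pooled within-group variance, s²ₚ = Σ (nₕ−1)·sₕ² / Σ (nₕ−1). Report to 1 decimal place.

Degrees of freedom: 39 + 96 + 16 + 89 = 240.
Σ(nₕ−1)sₕ² = 39·4203730.09 + 96·1760663.61 + 16·442757.16 + 89·1524237.16 = 475710401.87.
s²ₚ = 475710401.87 / 240 = 1982126.674... → 1982126.7.

1982126.7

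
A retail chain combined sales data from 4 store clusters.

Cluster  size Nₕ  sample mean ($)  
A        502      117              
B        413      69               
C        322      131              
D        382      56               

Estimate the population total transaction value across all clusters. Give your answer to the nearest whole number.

A: 502·117 = 58734
B: 413·69 = 28497
C: 322·131 = 42182
D: 382·56 = 21392
τ̂ = Σ Nₕx̄ₕ = 150805.

150805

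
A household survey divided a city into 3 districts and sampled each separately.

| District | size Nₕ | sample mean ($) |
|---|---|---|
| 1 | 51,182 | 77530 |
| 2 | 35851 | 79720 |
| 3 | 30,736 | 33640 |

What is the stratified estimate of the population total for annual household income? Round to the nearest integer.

Estimate total by summing Nₕ·x̄ₕ over strata.
51182·77530 + 35851·79720 + 30736·33640 = 3968140460 + 2858041720 + 1033959040 = 7860141220.

7860141220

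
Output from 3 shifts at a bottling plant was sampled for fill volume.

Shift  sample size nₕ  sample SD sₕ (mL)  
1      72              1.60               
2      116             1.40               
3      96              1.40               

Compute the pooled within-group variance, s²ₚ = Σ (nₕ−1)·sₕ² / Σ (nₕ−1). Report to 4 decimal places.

2.1116

Degrees of freedom: 71 + 115 + 95 = 281.
Σ(nₕ−1)sₕ² = 71·2.56 + 115·1.96 + 95·1.96 = 593.36.
s²ₚ = 593.36 / 281 = 2.111601... → 2.1116.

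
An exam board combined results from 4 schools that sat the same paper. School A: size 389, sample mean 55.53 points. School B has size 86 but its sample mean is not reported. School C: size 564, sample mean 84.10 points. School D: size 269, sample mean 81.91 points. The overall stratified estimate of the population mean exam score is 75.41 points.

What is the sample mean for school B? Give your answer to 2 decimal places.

N = 389 + 86 + 564 + 269 = 1308.
Overall total = μ·N = 75.41·1308 = 98636.28.
Subtract the known strata: 389·55.53 + 564·84.10 + 269·81.91 = 91067.36.
Remaining total for school B: 98636.28 − 91067.36 = 7568.92.
Divide by its size: 7568.92 / 86 = 88.0107... → 88.01.

88.01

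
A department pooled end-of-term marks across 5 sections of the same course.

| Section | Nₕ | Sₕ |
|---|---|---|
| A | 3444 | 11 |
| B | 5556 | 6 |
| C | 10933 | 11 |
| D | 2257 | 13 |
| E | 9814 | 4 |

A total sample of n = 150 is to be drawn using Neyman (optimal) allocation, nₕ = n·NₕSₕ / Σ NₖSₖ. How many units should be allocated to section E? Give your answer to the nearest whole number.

A: NₕSₕ = 3444·11 = 37884
B: NₕSₕ = 5556·6 = 33336
C: NₕSₕ = 10933·11 = 120263
D: NₕSₕ = 2257·13 = 29341
E: NₕSₕ = 9814·4 = 39256
Σ NₕSₕ = 260080.
n_E = 150·39256/260080 = 22.641... → 23.

23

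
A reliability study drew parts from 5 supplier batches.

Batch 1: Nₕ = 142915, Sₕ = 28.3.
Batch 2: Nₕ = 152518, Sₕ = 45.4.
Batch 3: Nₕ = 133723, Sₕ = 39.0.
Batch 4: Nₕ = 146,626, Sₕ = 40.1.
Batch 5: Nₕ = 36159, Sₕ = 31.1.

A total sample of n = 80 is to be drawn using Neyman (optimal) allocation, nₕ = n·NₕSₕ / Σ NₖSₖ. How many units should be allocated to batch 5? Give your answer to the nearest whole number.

1: NₕSₕ = 142915·28.3 = 4044494.5
2: NₕSₕ = 152518·45.4 = 6924317.2
3: NₕSₕ = 133723·39.0 = 5215197
4: NₕSₕ = 146626·40.1 = 5879702.6
5: NₕSₕ = 36159·31.1 = 1124544.9
Σ NₕSₕ = 23188256.2.
n_5 = 80·1124544.9/23188256.2 = 3.880... → 4.

4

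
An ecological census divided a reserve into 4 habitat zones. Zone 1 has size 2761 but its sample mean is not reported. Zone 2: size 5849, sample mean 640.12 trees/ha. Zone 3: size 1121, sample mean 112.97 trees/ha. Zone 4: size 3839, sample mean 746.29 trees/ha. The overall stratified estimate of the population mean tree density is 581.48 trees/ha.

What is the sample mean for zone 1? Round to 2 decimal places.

N = 2761 + 5849 + 1121 + 3839 = 13570.
Overall total = μ·N = 581.48·13570 = 7890683.6.
Subtract the known strata: 5849·640.12 + 1121·112.97 + 3839·746.29 = 6735708.56.
Remaining total for zone 1: 7890683.6 − 6735708.56 = 1154975.04.
Divide by its size: 1154975.04 / 2761 = 418.3177... → 418.32.

418.32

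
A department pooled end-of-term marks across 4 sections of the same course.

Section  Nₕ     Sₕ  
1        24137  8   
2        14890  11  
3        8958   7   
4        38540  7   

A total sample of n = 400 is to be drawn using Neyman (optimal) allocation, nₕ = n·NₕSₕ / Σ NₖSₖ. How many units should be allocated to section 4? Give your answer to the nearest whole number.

157

1: NₕSₕ = 24137·8 = 193096
2: NₕSₕ = 14890·11 = 163790
3: NₕSₕ = 8958·7 = 62706
4: NₕSₕ = 38540·7 = 269780
Σ NₕSₕ = 689372.
n_4 = 400·269780/689372 = 156.537... → 157.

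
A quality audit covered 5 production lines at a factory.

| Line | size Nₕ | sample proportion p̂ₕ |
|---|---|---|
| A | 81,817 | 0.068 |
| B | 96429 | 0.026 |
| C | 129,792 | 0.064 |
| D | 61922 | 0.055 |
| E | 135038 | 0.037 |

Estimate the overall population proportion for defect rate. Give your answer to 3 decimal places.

N = 81817 + 96429 + 129792 + 61922 + 135038 = 504998.
Overall proportion = Σ (Nₕ/N)·p̂ₕ.
Σ Nₕp̂ₕ = 5563.556 + 2507.154 + 8306.688 + 3405.71 + 4996.406 = 24779.514.
24779.514 / 504998 = 0.04907... → 0.049.

0.049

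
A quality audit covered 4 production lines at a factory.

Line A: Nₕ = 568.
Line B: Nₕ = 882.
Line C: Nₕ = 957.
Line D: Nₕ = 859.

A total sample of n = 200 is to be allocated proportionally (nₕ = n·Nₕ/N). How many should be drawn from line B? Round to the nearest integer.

N = 568 + 882 + 957 + 859 = 3266.
n_B = 200·882/3266 = 54.011... → 54.

54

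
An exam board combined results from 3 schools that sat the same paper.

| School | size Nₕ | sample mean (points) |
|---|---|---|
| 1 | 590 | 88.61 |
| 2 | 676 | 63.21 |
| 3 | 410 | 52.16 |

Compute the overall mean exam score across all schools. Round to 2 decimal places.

N = 590 + 676 + 410 = 1676.
Overall mean = Σ (Nₕ/N)·x̄ₕ — weight by population share, not a simple average.
Σ Nₕx̄ₕ = 590·88.61 + 676·63.21 + 410·52.16 = 52279.9 + 42729.96 + 21385.6 = 116395.46.
Divide by N: 116395.46 / 1676 = 69.4484... → 69.45.

69.45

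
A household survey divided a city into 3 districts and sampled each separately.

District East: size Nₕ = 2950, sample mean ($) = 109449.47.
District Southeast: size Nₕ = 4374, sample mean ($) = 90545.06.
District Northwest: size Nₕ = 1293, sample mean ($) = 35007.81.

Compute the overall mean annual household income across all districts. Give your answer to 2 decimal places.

88683.43

N = 8617; weights Wₕ = Nₕ/N = (0.3423, 0.5076, 0.1501).
x̄_st = Σ Wₕ·x̄ₕ = 0.3423·109449.47 + 0.5076·90545.06 + 0.1501·35007.81 ≈ 88683.4313...
→ 88683.43.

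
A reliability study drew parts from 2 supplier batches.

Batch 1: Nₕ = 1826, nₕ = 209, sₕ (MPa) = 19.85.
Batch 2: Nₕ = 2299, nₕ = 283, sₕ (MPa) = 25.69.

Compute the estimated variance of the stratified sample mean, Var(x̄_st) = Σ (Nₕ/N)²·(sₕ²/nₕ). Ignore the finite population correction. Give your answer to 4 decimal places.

1.0938

N = 4125. Term for each stratum: Wₕ²sₕ²/nₕ.
Var(x̄_st) = 0.3694268 + 0.7243889 = 1.0938157 → 1.0938.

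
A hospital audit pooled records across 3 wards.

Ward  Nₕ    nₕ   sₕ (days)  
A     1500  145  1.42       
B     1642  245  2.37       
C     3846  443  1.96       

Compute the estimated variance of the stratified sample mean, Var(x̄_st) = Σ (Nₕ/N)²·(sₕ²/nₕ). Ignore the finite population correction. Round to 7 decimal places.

N = 6988. Term for each stratum: Wₕ²sₕ²/nₕ.
Var(x̄_st) = 0.0006407453 + 0.0012658176 + 0.0026267648 = 0.0045333276 → 0.0045333.

0.0045333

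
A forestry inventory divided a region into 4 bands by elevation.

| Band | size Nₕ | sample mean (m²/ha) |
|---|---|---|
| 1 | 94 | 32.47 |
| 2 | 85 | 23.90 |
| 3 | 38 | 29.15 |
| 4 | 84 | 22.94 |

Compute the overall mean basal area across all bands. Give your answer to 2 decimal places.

x̄_st = (Σ Nₕx̄ₕ) / (Σ Nₕ) = (94·32.47 + 85·23.90 + 38·29.15 + 84·22.94) / 301
= 8118.34 / 301 = 26.9712... → 26.97.

26.97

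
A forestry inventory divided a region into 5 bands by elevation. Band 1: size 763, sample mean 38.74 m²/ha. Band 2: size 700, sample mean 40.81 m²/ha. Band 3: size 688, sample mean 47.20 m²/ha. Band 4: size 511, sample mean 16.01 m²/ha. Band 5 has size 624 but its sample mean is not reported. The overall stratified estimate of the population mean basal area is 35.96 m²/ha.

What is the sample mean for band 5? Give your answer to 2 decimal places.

Σ Nₕx̄ₕ = N·μ, so 624·x̄_5 = 3286·35.96 − (763·38.74 + 700·40.81 + 688·47.20 + 511·16.01).
= 118164.56 − 98780.33 = 19384.23.
x̄_5 = 19384.23 / 624 = 31.0645... → 31.06.

31.06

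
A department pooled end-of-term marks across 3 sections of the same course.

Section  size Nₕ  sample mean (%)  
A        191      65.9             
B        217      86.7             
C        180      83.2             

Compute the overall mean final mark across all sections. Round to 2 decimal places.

x̄_st = (Σ Nₕx̄ₕ) / (Σ Nₕ) = (191·65.9 + 217·86.7 + 180·83.2) / 588
= 46376.8 / 588 = 78.8721... → 78.87.

78.87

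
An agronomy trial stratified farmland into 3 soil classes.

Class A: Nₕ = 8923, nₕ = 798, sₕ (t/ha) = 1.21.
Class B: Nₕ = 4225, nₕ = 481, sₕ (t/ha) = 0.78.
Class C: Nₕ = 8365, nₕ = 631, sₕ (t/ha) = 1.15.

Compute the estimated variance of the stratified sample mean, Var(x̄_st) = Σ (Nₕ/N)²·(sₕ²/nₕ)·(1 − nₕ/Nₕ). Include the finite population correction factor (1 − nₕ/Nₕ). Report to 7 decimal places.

0.0006236

N = 21513; Wₕ = Nₕ/N.
class A: (8923/21513)²·1.21²/798·(1 − 798/8923) = 0.0002874089
class B: (4225/21513)²·0.78²/481·(1 − 481/4225) = 0.0000432319
class C: (8365/21513)²·1.15²/631·(1 − 631/8365) = 0.0002929776
Sum = 0.0006236184 → 0.0006236.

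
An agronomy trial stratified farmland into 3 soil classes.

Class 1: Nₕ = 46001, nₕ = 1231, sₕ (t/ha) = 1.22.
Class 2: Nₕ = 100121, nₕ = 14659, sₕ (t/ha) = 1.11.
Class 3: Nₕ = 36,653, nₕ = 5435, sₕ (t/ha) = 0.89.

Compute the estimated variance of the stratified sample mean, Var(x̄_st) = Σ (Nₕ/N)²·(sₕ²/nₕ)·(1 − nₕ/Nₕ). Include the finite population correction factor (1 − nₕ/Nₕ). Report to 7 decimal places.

0.0001011

N = 182775; Wₕ = Nₕ/N.
class 1: (46001/182775)²·1.22²/1231·(1 − 1231/46001) = 0.0000745388
class 2: (100121/182775)²·1.11²/14659·(1 − 14659/100121) = 0.0000215281
class 3: (36653/182775)²·0.89²/5435·(1 − 5435/36653) = 0.0000049918
Sum = 0.0001010588 → 0.0001011.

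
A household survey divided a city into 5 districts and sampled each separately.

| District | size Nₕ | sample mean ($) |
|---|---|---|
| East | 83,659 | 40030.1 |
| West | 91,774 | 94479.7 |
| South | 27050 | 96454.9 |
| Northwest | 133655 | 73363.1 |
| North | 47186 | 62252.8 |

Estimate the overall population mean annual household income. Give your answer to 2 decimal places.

N = 83659 + 91774 + 27050 + 133655 + 47186 = 383324.
Overall mean = Σ (Nₕ/N)·x̄ₕ — weight by population share, not a simple average.
Σ Nₕx̄ₕ = 83659·40030.1 + 91774·94479.7 + 27050·96454.9 + 133655·73363.1 + 47186·62252.8 = 3348878135.9 + 8670779987.8 + 2609105045 + 9805345130.5 + 2937460620.8 = 27371568920.
Divide by N: 27371568920 / 383324 = 71405.8314... → 71405.83.

71405.83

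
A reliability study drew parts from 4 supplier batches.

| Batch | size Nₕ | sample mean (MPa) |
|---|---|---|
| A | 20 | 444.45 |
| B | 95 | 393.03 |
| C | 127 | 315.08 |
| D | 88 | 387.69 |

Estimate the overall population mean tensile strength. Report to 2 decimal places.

x̄_st = (Σ Nₕx̄ₕ) / (Σ Nₕ) = (20·444.45 + 95·393.03 + 127·315.08 + 88·387.69) / 330
= 120358.73 / 330 = 364.7234... → 364.72.

364.72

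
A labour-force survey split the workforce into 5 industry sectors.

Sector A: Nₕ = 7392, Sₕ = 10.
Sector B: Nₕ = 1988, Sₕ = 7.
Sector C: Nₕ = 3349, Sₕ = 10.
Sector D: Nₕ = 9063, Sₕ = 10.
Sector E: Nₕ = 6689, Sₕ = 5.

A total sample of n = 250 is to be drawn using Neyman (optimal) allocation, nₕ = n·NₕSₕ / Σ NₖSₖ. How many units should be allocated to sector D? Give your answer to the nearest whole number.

Σ NₕSₕ = 7392·10 + 1988·7 + 3349·10 + 9063·10 + 6689·5 = 245401.
Share for D: 90630/245401 = 0.36931.
n_D = 250 × 0.36931 = 92.328... → 92.

92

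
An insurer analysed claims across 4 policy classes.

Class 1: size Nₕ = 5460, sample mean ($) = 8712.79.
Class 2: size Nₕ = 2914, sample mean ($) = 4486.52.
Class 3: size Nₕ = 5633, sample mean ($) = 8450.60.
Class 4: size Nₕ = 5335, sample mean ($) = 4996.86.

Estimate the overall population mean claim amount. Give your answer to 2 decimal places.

6974.77

x̄_st = (Σ Nₕx̄ₕ) / (Σ Nₕ) = (5460·8712.79 + 2914·4486.52 + 5633·8450.60 + 5335·4996.86) / 19342
= 134906030.58 / 19342 = 6974.7715... → 6974.77.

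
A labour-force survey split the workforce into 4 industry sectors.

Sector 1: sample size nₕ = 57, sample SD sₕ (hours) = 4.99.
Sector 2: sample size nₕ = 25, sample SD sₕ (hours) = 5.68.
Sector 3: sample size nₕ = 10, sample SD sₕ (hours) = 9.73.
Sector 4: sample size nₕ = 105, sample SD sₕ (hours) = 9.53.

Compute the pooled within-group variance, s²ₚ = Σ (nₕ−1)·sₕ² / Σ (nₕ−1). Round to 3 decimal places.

64.591

1: (57−1)·4.99² = 56·24.9001 = 1394.4056
2: (25−1)·5.68² = 24·32.2624 = 774.2976
3: (10−1)·9.73² = 9·94.6729 = 852.0561
4: (105−1)·9.53² = 104·90.8209 = 9445.3736
Numerator = 12466.1329; denominator = Σ(nₕ−1) = 193.
s²ₚ = 12466.1329/193 = 64.59136... → 64.591.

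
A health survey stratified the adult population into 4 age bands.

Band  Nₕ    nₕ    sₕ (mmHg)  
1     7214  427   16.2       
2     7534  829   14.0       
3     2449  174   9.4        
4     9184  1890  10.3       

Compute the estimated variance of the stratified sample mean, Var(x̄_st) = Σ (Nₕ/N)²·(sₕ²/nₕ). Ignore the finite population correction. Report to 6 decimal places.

0.076421

N = 26381. Term for each stratum: Wₕ²sₕ²/nₕ.
Var(x̄_st) = 0.045959143 + 0.019282807 + 0.004376244 + 0.006802897 = 0.076421091 → 0.076421.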